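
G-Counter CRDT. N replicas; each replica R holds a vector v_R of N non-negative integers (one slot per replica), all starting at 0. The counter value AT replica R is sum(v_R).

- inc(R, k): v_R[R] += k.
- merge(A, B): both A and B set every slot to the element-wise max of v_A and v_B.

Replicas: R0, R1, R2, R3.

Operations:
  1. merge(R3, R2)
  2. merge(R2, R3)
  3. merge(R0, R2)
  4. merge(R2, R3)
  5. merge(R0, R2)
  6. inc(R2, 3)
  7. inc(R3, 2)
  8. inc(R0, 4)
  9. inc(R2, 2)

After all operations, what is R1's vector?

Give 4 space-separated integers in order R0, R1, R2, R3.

Answer: 0 0 0 0

Derivation:
Op 1: merge R3<->R2 -> R3=(0,0,0,0) R2=(0,0,0,0)
Op 2: merge R2<->R3 -> R2=(0,0,0,0) R3=(0,0,0,0)
Op 3: merge R0<->R2 -> R0=(0,0,0,0) R2=(0,0,0,0)
Op 4: merge R2<->R3 -> R2=(0,0,0,0) R3=(0,0,0,0)
Op 5: merge R0<->R2 -> R0=(0,0,0,0) R2=(0,0,0,0)
Op 6: inc R2 by 3 -> R2=(0,0,3,0) value=3
Op 7: inc R3 by 2 -> R3=(0,0,0,2) value=2
Op 8: inc R0 by 4 -> R0=(4,0,0,0) value=4
Op 9: inc R2 by 2 -> R2=(0,0,5,0) value=5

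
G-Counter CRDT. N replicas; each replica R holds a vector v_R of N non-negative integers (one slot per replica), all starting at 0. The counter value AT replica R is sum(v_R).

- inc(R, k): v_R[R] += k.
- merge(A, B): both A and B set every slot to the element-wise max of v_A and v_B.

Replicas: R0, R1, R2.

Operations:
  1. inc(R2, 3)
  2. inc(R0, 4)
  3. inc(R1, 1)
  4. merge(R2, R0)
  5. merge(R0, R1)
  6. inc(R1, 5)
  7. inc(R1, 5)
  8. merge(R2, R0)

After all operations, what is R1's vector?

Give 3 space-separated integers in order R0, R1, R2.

Answer: 4 11 3

Derivation:
Op 1: inc R2 by 3 -> R2=(0,0,3) value=3
Op 2: inc R0 by 4 -> R0=(4,0,0) value=4
Op 3: inc R1 by 1 -> R1=(0,1,0) value=1
Op 4: merge R2<->R0 -> R2=(4,0,3) R0=(4,0,3)
Op 5: merge R0<->R1 -> R0=(4,1,3) R1=(4,1,3)
Op 6: inc R1 by 5 -> R1=(4,6,3) value=13
Op 7: inc R1 by 5 -> R1=(4,11,3) value=18
Op 8: merge R2<->R0 -> R2=(4,1,3) R0=(4,1,3)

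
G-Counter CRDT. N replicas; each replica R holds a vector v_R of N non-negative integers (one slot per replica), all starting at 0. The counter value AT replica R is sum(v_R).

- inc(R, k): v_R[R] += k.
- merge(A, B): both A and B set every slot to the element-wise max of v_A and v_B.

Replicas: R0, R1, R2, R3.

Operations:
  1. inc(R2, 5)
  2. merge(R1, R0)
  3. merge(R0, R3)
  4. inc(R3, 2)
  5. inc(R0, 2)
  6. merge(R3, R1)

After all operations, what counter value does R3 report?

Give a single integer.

Answer: 2

Derivation:
Op 1: inc R2 by 5 -> R2=(0,0,5,0) value=5
Op 2: merge R1<->R0 -> R1=(0,0,0,0) R0=(0,0,0,0)
Op 3: merge R0<->R3 -> R0=(0,0,0,0) R3=(0,0,0,0)
Op 4: inc R3 by 2 -> R3=(0,0,0,2) value=2
Op 5: inc R0 by 2 -> R0=(2,0,0,0) value=2
Op 6: merge R3<->R1 -> R3=(0,0,0,2) R1=(0,0,0,2)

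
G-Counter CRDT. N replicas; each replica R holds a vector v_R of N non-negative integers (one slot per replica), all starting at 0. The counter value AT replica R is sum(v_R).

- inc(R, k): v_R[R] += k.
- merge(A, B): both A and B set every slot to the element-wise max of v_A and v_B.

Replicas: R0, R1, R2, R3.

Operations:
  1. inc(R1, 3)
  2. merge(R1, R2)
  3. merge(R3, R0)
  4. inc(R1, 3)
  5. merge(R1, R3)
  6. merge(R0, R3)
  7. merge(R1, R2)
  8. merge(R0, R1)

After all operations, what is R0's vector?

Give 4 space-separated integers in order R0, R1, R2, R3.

Answer: 0 6 0 0

Derivation:
Op 1: inc R1 by 3 -> R1=(0,3,0,0) value=3
Op 2: merge R1<->R2 -> R1=(0,3,0,0) R2=(0,3,0,0)
Op 3: merge R3<->R0 -> R3=(0,0,0,0) R0=(0,0,0,0)
Op 4: inc R1 by 3 -> R1=(0,6,0,0) value=6
Op 5: merge R1<->R3 -> R1=(0,6,0,0) R3=(0,6,0,0)
Op 6: merge R0<->R3 -> R0=(0,6,0,0) R3=(0,6,0,0)
Op 7: merge R1<->R2 -> R1=(0,6,0,0) R2=(0,6,0,0)
Op 8: merge R0<->R1 -> R0=(0,6,0,0) R1=(0,6,0,0)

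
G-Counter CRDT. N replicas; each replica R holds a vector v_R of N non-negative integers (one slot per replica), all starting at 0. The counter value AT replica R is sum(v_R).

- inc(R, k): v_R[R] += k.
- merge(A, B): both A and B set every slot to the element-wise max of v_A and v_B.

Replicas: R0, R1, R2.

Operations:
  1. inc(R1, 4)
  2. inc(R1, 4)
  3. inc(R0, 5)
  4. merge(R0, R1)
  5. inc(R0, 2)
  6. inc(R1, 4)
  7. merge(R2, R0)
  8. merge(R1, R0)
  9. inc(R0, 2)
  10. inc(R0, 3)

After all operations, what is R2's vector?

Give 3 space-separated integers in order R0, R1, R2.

Answer: 7 8 0

Derivation:
Op 1: inc R1 by 4 -> R1=(0,4,0) value=4
Op 2: inc R1 by 4 -> R1=(0,8,0) value=8
Op 3: inc R0 by 5 -> R0=(5,0,0) value=5
Op 4: merge R0<->R1 -> R0=(5,8,0) R1=(5,8,0)
Op 5: inc R0 by 2 -> R0=(7,8,0) value=15
Op 6: inc R1 by 4 -> R1=(5,12,0) value=17
Op 7: merge R2<->R0 -> R2=(7,8,0) R0=(7,8,0)
Op 8: merge R1<->R0 -> R1=(7,12,0) R0=(7,12,0)
Op 9: inc R0 by 2 -> R0=(9,12,0) value=21
Op 10: inc R0 by 3 -> R0=(12,12,0) value=24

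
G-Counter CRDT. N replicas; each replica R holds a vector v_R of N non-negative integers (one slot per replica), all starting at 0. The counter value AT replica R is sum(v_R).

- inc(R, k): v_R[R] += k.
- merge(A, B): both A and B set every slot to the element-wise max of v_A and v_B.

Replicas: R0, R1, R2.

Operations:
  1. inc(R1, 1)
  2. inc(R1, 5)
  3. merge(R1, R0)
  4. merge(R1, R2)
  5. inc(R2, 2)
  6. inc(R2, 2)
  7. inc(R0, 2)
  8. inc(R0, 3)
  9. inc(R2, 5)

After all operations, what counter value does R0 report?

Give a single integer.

Op 1: inc R1 by 1 -> R1=(0,1,0) value=1
Op 2: inc R1 by 5 -> R1=(0,6,0) value=6
Op 3: merge R1<->R0 -> R1=(0,6,0) R0=(0,6,0)
Op 4: merge R1<->R2 -> R1=(0,6,0) R2=(0,6,0)
Op 5: inc R2 by 2 -> R2=(0,6,2) value=8
Op 6: inc R2 by 2 -> R2=(0,6,4) value=10
Op 7: inc R0 by 2 -> R0=(2,6,0) value=8
Op 8: inc R0 by 3 -> R0=(5,6,0) value=11
Op 9: inc R2 by 5 -> R2=(0,6,9) value=15

Answer: 11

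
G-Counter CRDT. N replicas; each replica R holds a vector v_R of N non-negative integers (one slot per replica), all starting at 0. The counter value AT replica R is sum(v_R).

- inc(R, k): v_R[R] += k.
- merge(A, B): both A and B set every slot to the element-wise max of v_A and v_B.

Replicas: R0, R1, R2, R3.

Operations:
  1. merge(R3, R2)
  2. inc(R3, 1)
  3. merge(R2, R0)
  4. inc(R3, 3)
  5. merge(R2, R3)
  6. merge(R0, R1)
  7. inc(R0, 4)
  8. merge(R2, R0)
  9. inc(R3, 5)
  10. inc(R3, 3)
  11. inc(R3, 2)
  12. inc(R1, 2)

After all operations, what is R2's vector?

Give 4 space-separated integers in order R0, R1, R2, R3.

Answer: 4 0 0 4

Derivation:
Op 1: merge R3<->R2 -> R3=(0,0,0,0) R2=(0,0,0,0)
Op 2: inc R3 by 1 -> R3=(0,0,0,1) value=1
Op 3: merge R2<->R0 -> R2=(0,0,0,0) R0=(0,0,0,0)
Op 4: inc R3 by 3 -> R3=(0,0,0,4) value=4
Op 5: merge R2<->R3 -> R2=(0,0,0,4) R3=(0,0,0,4)
Op 6: merge R0<->R1 -> R0=(0,0,0,0) R1=(0,0,0,0)
Op 7: inc R0 by 4 -> R0=(4,0,0,0) value=4
Op 8: merge R2<->R0 -> R2=(4,0,0,4) R0=(4,0,0,4)
Op 9: inc R3 by 5 -> R3=(0,0,0,9) value=9
Op 10: inc R3 by 3 -> R3=(0,0,0,12) value=12
Op 11: inc R3 by 2 -> R3=(0,0,0,14) value=14
Op 12: inc R1 by 2 -> R1=(0,2,0,0) value=2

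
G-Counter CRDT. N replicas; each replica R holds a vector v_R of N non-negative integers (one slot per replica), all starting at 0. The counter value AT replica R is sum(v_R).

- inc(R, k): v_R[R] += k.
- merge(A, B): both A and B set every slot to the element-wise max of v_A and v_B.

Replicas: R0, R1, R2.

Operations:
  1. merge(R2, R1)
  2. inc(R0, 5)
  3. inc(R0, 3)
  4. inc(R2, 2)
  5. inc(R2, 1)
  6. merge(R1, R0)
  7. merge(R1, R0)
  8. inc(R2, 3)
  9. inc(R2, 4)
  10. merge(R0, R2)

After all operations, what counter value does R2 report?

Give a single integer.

Op 1: merge R2<->R1 -> R2=(0,0,0) R1=(0,0,0)
Op 2: inc R0 by 5 -> R0=(5,0,0) value=5
Op 3: inc R0 by 3 -> R0=(8,0,0) value=8
Op 4: inc R2 by 2 -> R2=(0,0,2) value=2
Op 5: inc R2 by 1 -> R2=(0,0,3) value=3
Op 6: merge R1<->R0 -> R1=(8,0,0) R0=(8,0,0)
Op 7: merge R1<->R0 -> R1=(8,0,0) R0=(8,0,0)
Op 8: inc R2 by 3 -> R2=(0,0,6) value=6
Op 9: inc R2 by 4 -> R2=(0,0,10) value=10
Op 10: merge R0<->R2 -> R0=(8,0,10) R2=(8,0,10)

Answer: 18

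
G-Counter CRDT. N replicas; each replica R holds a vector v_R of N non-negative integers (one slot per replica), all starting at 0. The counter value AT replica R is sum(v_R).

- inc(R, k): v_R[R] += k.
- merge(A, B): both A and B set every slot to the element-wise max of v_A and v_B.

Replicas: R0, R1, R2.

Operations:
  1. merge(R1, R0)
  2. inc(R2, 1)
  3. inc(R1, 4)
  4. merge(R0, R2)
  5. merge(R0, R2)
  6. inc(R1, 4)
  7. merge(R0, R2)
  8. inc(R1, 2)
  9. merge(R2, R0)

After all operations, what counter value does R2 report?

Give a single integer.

Op 1: merge R1<->R0 -> R1=(0,0,0) R0=(0,0,0)
Op 2: inc R2 by 1 -> R2=(0,0,1) value=1
Op 3: inc R1 by 4 -> R1=(0,4,0) value=4
Op 4: merge R0<->R2 -> R0=(0,0,1) R2=(0,0,1)
Op 5: merge R0<->R2 -> R0=(0,0,1) R2=(0,0,1)
Op 6: inc R1 by 4 -> R1=(0,8,0) value=8
Op 7: merge R0<->R2 -> R0=(0,0,1) R2=(0,0,1)
Op 8: inc R1 by 2 -> R1=(0,10,0) value=10
Op 9: merge R2<->R0 -> R2=(0,0,1) R0=(0,0,1)

Answer: 1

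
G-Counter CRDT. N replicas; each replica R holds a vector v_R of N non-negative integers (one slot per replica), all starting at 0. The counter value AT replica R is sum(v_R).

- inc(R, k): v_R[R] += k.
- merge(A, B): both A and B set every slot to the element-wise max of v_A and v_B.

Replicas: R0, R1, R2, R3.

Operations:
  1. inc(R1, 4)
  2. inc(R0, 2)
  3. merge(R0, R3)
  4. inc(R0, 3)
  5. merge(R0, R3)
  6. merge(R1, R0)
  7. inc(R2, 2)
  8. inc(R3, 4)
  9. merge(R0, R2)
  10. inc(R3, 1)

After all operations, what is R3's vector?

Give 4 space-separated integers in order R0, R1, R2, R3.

Answer: 5 0 0 5

Derivation:
Op 1: inc R1 by 4 -> R1=(0,4,0,0) value=4
Op 2: inc R0 by 2 -> R0=(2,0,0,0) value=2
Op 3: merge R0<->R3 -> R0=(2,0,0,0) R3=(2,0,0,0)
Op 4: inc R0 by 3 -> R0=(5,0,0,0) value=5
Op 5: merge R0<->R3 -> R0=(5,0,0,0) R3=(5,0,0,0)
Op 6: merge R1<->R0 -> R1=(5,4,0,0) R0=(5,4,0,0)
Op 7: inc R2 by 2 -> R2=(0,0,2,0) value=2
Op 8: inc R3 by 4 -> R3=(5,0,0,4) value=9
Op 9: merge R0<->R2 -> R0=(5,4,2,0) R2=(5,4,2,0)
Op 10: inc R3 by 1 -> R3=(5,0,0,5) value=10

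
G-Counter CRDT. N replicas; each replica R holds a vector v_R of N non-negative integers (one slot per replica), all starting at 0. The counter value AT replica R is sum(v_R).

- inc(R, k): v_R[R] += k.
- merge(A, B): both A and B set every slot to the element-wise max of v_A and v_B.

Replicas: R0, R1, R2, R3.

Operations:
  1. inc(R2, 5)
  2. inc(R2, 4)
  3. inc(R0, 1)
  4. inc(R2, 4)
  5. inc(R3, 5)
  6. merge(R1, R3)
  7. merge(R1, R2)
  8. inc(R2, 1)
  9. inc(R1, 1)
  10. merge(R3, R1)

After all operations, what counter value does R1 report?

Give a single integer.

Op 1: inc R2 by 5 -> R2=(0,0,5,0) value=5
Op 2: inc R2 by 4 -> R2=(0,0,9,0) value=9
Op 3: inc R0 by 1 -> R0=(1,0,0,0) value=1
Op 4: inc R2 by 4 -> R2=(0,0,13,0) value=13
Op 5: inc R3 by 5 -> R3=(0,0,0,5) value=5
Op 6: merge R1<->R3 -> R1=(0,0,0,5) R3=(0,0,0,5)
Op 7: merge R1<->R2 -> R1=(0,0,13,5) R2=(0,0,13,5)
Op 8: inc R2 by 1 -> R2=(0,0,14,5) value=19
Op 9: inc R1 by 1 -> R1=(0,1,13,5) value=19
Op 10: merge R3<->R1 -> R3=(0,1,13,5) R1=(0,1,13,5)

Answer: 19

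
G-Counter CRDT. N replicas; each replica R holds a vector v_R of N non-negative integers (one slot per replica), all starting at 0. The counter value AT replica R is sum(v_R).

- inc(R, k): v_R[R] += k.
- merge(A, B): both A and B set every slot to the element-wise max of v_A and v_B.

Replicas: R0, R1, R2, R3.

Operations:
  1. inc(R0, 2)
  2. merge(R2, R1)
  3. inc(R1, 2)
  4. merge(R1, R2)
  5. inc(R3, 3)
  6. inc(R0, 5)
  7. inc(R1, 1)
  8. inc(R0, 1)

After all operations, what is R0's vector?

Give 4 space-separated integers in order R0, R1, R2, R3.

Op 1: inc R0 by 2 -> R0=(2,0,0,0) value=2
Op 2: merge R2<->R1 -> R2=(0,0,0,0) R1=(0,0,0,0)
Op 3: inc R1 by 2 -> R1=(0,2,0,0) value=2
Op 4: merge R1<->R2 -> R1=(0,2,0,0) R2=(0,2,0,0)
Op 5: inc R3 by 3 -> R3=(0,0,0,3) value=3
Op 6: inc R0 by 5 -> R0=(7,0,0,0) value=7
Op 7: inc R1 by 1 -> R1=(0,3,0,0) value=3
Op 8: inc R0 by 1 -> R0=(8,0,0,0) value=8

Answer: 8 0 0 0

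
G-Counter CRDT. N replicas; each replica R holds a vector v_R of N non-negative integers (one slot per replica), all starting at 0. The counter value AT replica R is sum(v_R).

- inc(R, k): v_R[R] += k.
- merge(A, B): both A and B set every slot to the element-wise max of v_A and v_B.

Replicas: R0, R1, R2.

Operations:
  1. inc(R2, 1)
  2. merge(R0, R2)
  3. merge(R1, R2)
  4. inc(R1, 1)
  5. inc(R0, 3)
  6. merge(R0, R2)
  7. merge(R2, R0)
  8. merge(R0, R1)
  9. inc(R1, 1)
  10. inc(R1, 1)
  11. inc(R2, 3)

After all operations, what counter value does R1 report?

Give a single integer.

Op 1: inc R2 by 1 -> R2=(0,0,1) value=1
Op 2: merge R0<->R2 -> R0=(0,0,1) R2=(0,0,1)
Op 3: merge R1<->R2 -> R1=(0,0,1) R2=(0,0,1)
Op 4: inc R1 by 1 -> R1=(0,1,1) value=2
Op 5: inc R0 by 3 -> R0=(3,0,1) value=4
Op 6: merge R0<->R2 -> R0=(3,0,1) R2=(3,0,1)
Op 7: merge R2<->R0 -> R2=(3,0,1) R0=(3,0,1)
Op 8: merge R0<->R1 -> R0=(3,1,1) R1=(3,1,1)
Op 9: inc R1 by 1 -> R1=(3,2,1) value=6
Op 10: inc R1 by 1 -> R1=(3,3,1) value=7
Op 11: inc R2 by 3 -> R2=(3,0,4) value=7

Answer: 7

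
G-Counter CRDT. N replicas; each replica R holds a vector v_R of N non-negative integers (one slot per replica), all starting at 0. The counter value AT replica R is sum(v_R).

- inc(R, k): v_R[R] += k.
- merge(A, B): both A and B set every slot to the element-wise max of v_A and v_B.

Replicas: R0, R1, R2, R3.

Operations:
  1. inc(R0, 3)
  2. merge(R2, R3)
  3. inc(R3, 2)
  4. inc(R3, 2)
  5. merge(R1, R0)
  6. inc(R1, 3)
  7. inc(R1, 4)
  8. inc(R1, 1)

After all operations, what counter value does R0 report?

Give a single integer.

Answer: 3

Derivation:
Op 1: inc R0 by 3 -> R0=(3,0,0,0) value=3
Op 2: merge R2<->R3 -> R2=(0,0,0,0) R3=(0,0,0,0)
Op 3: inc R3 by 2 -> R3=(0,0,0,2) value=2
Op 4: inc R3 by 2 -> R3=(0,0,0,4) value=4
Op 5: merge R1<->R0 -> R1=(3,0,0,0) R0=(3,0,0,0)
Op 6: inc R1 by 3 -> R1=(3,3,0,0) value=6
Op 7: inc R1 by 4 -> R1=(3,7,0,0) value=10
Op 8: inc R1 by 1 -> R1=(3,8,0,0) value=11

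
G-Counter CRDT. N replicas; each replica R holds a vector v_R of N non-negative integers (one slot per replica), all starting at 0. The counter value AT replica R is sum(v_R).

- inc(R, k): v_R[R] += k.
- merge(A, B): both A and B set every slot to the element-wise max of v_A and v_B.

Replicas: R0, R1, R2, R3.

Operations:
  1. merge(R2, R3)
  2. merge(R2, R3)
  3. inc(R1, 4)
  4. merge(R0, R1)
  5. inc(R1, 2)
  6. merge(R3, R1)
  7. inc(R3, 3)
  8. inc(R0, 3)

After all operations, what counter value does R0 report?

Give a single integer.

Answer: 7

Derivation:
Op 1: merge R2<->R3 -> R2=(0,0,0,0) R3=(0,0,0,0)
Op 2: merge R2<->R3 -> R2=(0,0,0,0) R3=(0,0,0,0)
Op 3: inc R1 by 4 -> R1=(0,4,0,0) value=4
Op 4: merge R0<->R1 -> R0=(0,4,0,0) R1=(0,4,0,0)
Op 5: inc R1 by 2 -> R1=(0,6,0,0) value=6
Op 6: merge R3<->R1 -> R3=(0,6,0,0) R1=(0,6,0,0)
Op 7: inc R3 by 3 -> R3=(0,6,0,3) value=9
Op 8: inc R0 by 3 -> R0=(3,4,0,0) value=7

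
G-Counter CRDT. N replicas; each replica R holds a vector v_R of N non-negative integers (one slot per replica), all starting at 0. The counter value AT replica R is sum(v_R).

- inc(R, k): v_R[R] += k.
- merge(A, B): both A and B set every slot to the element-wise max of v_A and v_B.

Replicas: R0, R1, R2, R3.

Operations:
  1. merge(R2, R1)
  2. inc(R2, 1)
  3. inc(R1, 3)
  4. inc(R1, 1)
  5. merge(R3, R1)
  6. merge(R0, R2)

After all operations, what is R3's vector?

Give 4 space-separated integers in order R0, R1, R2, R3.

Answer: 0 4 0 0

Derivation:
Op 1: merge R2<->R1 -> R2=(0,0,0,0) R1=(0,0,0,0)
Op 2: inc R2 by 1 -> R2=(0,0,1,0) value=1
Op 3: inc R1 by 3 -> R1=(0,3,0,0) value=3
Op 4: inc R1 by 1 -> R1=(0,4,0,0) value=4
Op 5: merge R3<->R1 -> R3=(0,4,0,0) R1=(0,4,0,0)
Op 6: merge R0<->R2 -> R0=(0,0,1,0) R2=(0,0,1,0)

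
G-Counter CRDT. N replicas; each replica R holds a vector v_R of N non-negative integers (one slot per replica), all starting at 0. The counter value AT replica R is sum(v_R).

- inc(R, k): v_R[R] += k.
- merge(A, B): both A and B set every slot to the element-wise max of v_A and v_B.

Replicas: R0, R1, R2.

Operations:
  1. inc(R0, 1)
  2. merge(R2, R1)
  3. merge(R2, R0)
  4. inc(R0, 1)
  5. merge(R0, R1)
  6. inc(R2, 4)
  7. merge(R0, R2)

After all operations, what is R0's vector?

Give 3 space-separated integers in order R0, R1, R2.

Op 1: inc R0 by 1 -> R0=(1,0,0) value=1
Op 2: merge R2<->R1 -> R2=(0,0,0) R1=(0,0,0)
Op 3: merge R2<->R0 -> R2=(1,0,0) R0=(1,0,0)
Op 4: inc R0 by 1 -> R0=(2,0,0) value=2
Op 5: merge R0<->R1 -> R0=(2,0,0) R1=(2,0,0)
Op 6: inc R2 by 4 -> R2=(1,0,4) value=5
Op 7: merge R0<->R2 -> R0=(2,0,4) R2=(2,0,4)

Answer: 2 0 4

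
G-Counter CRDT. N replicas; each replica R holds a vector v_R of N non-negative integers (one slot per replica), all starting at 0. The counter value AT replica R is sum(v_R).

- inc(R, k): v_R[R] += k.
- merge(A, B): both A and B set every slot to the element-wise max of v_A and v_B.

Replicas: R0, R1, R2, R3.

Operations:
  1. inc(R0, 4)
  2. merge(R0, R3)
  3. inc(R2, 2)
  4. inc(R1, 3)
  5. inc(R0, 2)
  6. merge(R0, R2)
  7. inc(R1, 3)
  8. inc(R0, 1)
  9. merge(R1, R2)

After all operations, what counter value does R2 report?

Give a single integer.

Answer: 14

Derivation:
Op 1: inc R0 by 4 -> R0=(4,0,0,0) value=4
Op 2: merge R0<->R3 -> R0=(4,0,0,0) R3=(4,0,0,0)
Op 3: inc R2 by 2 -> R2=(0,0,2,0) value=2
Op 4: inc R1 by 3 -> R1=(0,3,0,0) value=3
Op 5: inc R0 by 2 -> R0=(6,0,0,0) value=6
Op 6: merge R0<->R2 -> R0=(6,0,2,0) R2=(6,0,2,0)
Op 7: inc R1 by 3 -> R1=(0,6,0,0) value=6
Op 8: inc R0 by 1 -> R0=(7,0,2,0) value=9
Op 9: merge R1<->R2 -> R1=(6,6,2,0) R2=(6,6,2,0)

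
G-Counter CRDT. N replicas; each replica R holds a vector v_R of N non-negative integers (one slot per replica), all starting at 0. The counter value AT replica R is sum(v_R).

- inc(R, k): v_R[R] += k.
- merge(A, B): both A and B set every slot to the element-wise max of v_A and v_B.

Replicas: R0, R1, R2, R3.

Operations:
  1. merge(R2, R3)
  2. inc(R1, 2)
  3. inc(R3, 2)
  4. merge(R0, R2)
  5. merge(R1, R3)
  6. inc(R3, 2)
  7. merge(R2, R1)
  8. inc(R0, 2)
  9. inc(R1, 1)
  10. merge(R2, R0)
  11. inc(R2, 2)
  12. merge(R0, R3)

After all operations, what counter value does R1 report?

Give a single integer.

Answer: 5

Derivation:
Op 1: merge R2<->R3 -> R2=(0,0,0,0) R3=(0,0,0,0)
Op 2: inc R1 by 2 -> R1=(0,2,0,0) value=2
Op 3: inc R3 by 2 -> R3=(0,0,0,2) value=2
Op 4: merge R0<->R2 -> R0=(0,0,0,0) R2=(0,0,0,0)
Op 5: merge R1<->R3 -> R1=(0,2,0,2) R3=(0,2,0,2)
Op 6: inc R3 by 2 -> R3=(0,2,0,4) value=6
Op 7: merge R2<->R1 -> R2=(0,2,0,2) R1=(0,2,0,2)
Op 8: inc R0 by 2 -> R0=(2,0,0,0) value=2
Op 9: inc R1 by 1 -> R1=(0,3,0,2) value=5
Op 10: merge R2<->R0 -> R2=(2,2,0,2) R0=(2,2,0,2)
Op 11: inc R2 by 2 -> R2=(2,2,2,2) value=8
Op 12: merge R0<->R3 -> R0=(2,2,0,4) R3=(2,2,0,4)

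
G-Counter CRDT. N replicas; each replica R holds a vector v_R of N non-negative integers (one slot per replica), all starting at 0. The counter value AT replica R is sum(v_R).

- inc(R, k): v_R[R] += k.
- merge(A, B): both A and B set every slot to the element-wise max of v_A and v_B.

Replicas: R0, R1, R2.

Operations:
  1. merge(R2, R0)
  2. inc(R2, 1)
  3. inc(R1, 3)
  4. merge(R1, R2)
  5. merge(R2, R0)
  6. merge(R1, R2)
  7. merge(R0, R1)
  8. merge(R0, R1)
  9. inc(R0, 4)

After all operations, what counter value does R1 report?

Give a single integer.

Op 1: merge R2<->R0 -> R2=(0,0,0) R0=(0,0,0)
Op 2: inc R2 by 1 -> R2=(0,0,1) value=1
Op 3: inc R1 by 3 -> R1=(0,3,0) value=3
Op 4: merge R1<->R2 -> R1=(0,3,1) R2=(0,3,1)
Op 5: merge R2<->R0 -> R2=(0,3,1) R0=(0,3,1)
Op 6: merge R1<->R2 -> R1=(0,3,1) R2=(0,3,1)
Op 7: merge R0<->R1 -> R0=(0,3,1) R1=(0,3,1)
Op 8: merge R0<->R1 -> R0=(0,3,1) R1=(0,3,1)
Op 9: inc R0 by 4 -> R0=(4,3,1) value=8

Answer: 4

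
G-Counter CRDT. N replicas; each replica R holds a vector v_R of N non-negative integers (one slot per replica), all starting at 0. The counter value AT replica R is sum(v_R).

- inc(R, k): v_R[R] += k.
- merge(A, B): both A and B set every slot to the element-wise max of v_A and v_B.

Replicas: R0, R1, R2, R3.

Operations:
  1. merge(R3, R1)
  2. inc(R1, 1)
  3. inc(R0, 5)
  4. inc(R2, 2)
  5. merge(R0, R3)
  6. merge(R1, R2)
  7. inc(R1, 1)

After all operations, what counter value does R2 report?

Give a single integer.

Answer: 3

Derivation:
Op 1: merge R3<->R1 -> R3=(0,0,0,0) R1=(0,0,0,0)
Op 2: inc R1 by 1 -> R1=(0,1,0,0) value=1
Op 3: inc R0 by 5 -> R0=(5,0,0,0) value=5
Op 4: inc R2 by 2 -> R2=(0,0,2,0) value=2
Op 5: merge R0<->R3 -> R0=(5,0,0,0) R3=(5,0,0,0)
Op 6: merge R1<->R2 -> R1=(0,1,2,0) R2=(0,1,2,0)
Op 7: inc R1 by 1 -> R1=(0,2,2,0) value=4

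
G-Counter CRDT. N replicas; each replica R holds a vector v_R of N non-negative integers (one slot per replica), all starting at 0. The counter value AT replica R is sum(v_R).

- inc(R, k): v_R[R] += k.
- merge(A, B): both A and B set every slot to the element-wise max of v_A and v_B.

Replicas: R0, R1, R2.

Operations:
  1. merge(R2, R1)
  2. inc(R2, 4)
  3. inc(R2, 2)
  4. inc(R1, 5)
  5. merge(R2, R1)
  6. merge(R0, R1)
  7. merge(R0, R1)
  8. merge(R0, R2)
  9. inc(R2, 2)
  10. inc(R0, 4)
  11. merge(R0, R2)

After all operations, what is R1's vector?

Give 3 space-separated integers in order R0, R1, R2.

Op 1: merge R2<->R1 -> R2=(0,0,0) R1=(0,0,0)
Op 2: inc R2 by 4 -> R2=(0,0,4) value=4
Op 3: inc R2 by 2 -> R2=(0,0,6) value=6
Op 4: inc R1 by 5 -> R1=(0,5,0) value=5
Op 5: merge R2<->R1 -> R2=(0,5,6) R1=(0,5,6)
Op 6: merge R0<->R1 -> R0=(0,5,6) R1=(0,5,6)
Op 7: merge R0<->R1 -> R0=(0,5,6) R1=(0,5,6)
Op 8: merge R0<->R2 -> R0=(0,5,6) R2=(0,5,6)
Op 9: inc R2 by 2 -> R2=(0,5,8) value=13
Op 10: inc R0 by 4 -> R0=(4,5,6) value=15
Op 11: merge R0<->R2 -> R0=(4,5,8) R2=(4,5,8)

Answer: 0 5 6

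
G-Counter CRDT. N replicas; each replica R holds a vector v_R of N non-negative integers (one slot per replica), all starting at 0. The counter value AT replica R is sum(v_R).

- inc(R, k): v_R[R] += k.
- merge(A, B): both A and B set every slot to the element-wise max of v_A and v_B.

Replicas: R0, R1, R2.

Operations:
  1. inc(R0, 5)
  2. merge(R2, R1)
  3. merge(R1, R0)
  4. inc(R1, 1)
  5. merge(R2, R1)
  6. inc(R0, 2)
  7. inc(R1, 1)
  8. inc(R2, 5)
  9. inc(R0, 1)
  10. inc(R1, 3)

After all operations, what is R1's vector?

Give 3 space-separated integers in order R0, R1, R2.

Answer: 5 5 0

Derivation:
Op 1: inc R0 by 5 -> R0=(5,0,0) value=5
Op 2: merge R2<->R1 -> R2=(0,0,0) R1=(0,0,0)
Op 3: merge R1<->R0 -> R1=(5,0,0) R0=(5,0,0)
Op 4: inc R1 by 1 -> R1=(5,1,0) value=6
Op 5: merge R2<->R1 -> R2=(5,1,0) R1=(5,1,0)
Op 6: inc R0 by 2 -> R0=(7,0,0) value=7
Op 7: inc R1 by 1 -> R1=(5,2,0) value=7
Op 8: inc R2 by 5 -> R2=(5,1,5) value=11
Op 9: inc R0 by 1 -> R0=(8,0,0) value=8
Op 10: inc R1 by 3 -> R1=(5,5,0) value=10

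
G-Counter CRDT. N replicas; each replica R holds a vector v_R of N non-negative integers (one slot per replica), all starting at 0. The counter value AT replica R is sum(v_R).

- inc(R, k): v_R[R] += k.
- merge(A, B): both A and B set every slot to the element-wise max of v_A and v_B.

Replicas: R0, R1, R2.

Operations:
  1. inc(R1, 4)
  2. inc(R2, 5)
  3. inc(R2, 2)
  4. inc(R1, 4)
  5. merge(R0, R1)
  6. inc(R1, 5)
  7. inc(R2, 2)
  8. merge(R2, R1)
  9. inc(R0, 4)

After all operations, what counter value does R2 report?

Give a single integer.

Op 1: inc R1 by 4 -> R1=(0,4,0) value=4
Op 2: inc R2 by 5 -> R2=(0,0,5) value=5
Op 3: inc R2 by 2 -> R2=(0,0,7) value=7
Op 4: inc R1 by 4 -> R1=(0,8,0) value=8
Op 5: merge R0<->R1 -> R0=(0,8,0) R1=(0,8,0)
Op 6: inc R1 by 5 -> R1=(0,13,0) value=13
Op 7: inc R2 by 2 -> R2=(0,0,9) value=9
Op 8: merge R2<->R1 -> R2=(0,13,9) R1=(0,13,9)
Op 9: inc R0 by 4 -> R0=(4,8,0) value=12

Answer: 22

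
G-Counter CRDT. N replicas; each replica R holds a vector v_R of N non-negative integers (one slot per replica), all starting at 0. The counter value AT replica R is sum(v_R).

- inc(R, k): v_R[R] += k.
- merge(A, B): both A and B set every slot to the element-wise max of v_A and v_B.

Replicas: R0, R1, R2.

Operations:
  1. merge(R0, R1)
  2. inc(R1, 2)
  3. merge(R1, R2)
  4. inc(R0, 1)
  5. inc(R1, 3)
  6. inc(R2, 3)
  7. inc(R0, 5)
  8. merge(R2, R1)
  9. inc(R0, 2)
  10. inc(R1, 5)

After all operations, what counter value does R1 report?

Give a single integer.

Op 1: merge R0<->R1 -> R0=(0,0,0) R1=(0,0,0)
Op 2: inc R1 by 2 -> R1=(0,2,0) value=2
Op 3: merge R1<->R2 -> R1=(0,2,0) R2=(0,2,0)
Op 4: inc R0 by 1 -> R0=(1,0,0) value=1
Op 5: inc R1 by 3 -> R1=(0,5,0) value=5
Op 6: inc R2 by 3 -> R2=(0,2,3) value=5
Op 7: inc R0 by 5 -> R0=(6,0,0) value=6
Op 8: merge R2<->R1 -> R2=(0,5,3) R1=(0,5,3)
Op 9: inc R0 by 2 -> R0=(8,0,0) value=8
Op 10: inc R1 by 5 -> R1=(0,10,3) value=13

Answer: 13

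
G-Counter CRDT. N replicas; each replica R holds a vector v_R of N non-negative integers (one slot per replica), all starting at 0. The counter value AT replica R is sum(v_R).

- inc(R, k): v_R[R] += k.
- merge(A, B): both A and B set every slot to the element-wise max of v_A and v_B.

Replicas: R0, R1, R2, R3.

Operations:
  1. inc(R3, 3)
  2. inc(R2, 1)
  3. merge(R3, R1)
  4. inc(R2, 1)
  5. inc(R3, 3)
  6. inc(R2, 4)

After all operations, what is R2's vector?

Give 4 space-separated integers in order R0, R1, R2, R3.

Op 1: inc R3 by 3 -> R3=(0,0,0,3) value=3
Op 2: inc R2 by 1 -> R2=(0,0,1,0) value=1
Op 3: merge R3<->R1 -> R3=(0,0,0,3) R1=(0,0,0,3)
Op 4: inc R2 by 1 -> R2=(0,0,2,0) value=2
Op 5: inc R3 by 3 -> R3=(0,0,0,6) value=6
Op 6: inc R2 by 4 -> R2=(0,0,6,0) value=6

Answer: 0 0 6 0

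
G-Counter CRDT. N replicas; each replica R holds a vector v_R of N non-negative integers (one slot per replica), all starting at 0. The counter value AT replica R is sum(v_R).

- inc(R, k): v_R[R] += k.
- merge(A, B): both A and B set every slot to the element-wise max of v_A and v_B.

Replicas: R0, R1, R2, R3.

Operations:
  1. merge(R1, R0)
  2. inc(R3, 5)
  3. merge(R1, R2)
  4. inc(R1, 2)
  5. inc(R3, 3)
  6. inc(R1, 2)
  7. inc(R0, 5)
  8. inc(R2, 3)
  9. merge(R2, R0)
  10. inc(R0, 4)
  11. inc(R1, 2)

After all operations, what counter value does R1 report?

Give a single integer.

Op 1: merge R1<->R0 -> R1=(0,0,0,0) R0=(0,0,0,0)
Op 2: inc R3 by 5 -> R3=(0,0,0,5) value=5
Op 3: merge R1<->R2 -> R1=(0,0,0,0) R2=(0,0,0,0)
Op 4: inc R1 by 2 -> R1=(0,2,0,0) value=2
Op 5: inc R3 by 3 -> R3=(0,0,0,8) value=8
Op 6: inc R1 by 2 -> R1=(0,4,0,0) value=4
Op 7: inc R0 by 5 -> R0=(5,0,0,0) value=5
Op 8: inc R2 by 3 -> R2=(0,0,3,0) value=3
Op 9: merge R2<->R0 -> R2=(5,0,3,0) R0=(5,0,3,0)
Op 10: inc R0 by 4 -> R0=(9,0,3,0) value=12
Op 11: inc R1 by 2 -> R1=(0,6,0,0) value=6

Answer: 6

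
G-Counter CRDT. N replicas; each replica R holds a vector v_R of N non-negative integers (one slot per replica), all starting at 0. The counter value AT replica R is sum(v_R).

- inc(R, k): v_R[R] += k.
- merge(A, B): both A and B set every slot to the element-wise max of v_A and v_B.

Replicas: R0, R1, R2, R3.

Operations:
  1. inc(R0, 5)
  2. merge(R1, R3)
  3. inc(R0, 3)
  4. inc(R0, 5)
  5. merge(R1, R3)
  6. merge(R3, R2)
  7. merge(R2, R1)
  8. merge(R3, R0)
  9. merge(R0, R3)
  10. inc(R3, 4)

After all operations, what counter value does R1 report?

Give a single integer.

Answer: 0

Derivation:
Op 1: inc R0 by 5 -> R0=(5,0,0,0) value=5
Op 2: merge R1<->R3 -> R1=(0,0,0,0) R3=(0,0,0,0)
Op 3: inc R0 by 3 -> R0=(8,0,0,0) value=8
Op 4: inc R0 by 5 -> R0=(13,0,0,0) value=13
Op 5: merge R1<->R3 -> R1=(0,0,0,0) R3=(0,0,0,0)
Op 6: merge R3<->R2 -> R3=(0,0,0,0) R2=(0,0,0,0)
Op 7: merge R2<->R1 -> R2=(0,0,0,0) R1=(0,0,0,0)
Op 8: merge R3<->R0 -> R3=(13,0,0,0) R0=(13,0,0,0)
Op 9: merge R0<->R3 -> R0=(13,0,0,0) R3=(13,0,0,0)
Op 10: inc R3 by 4 -> R3=(13,0,0,4) value=17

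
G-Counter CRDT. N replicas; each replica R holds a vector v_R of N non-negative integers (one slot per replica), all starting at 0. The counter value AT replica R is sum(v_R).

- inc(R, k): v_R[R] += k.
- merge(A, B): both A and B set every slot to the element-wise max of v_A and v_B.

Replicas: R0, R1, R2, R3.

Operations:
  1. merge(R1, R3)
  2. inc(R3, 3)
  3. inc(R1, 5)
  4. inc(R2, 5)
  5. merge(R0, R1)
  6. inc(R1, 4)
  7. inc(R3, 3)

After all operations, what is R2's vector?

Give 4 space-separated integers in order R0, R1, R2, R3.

Op 1: merge R1<->R3 -> R1=(0,0,0,0) R3=(0,0,0,0)
Op 2: inc R3 by 3 -> R3=(0,0,0,3) value=3
Op 3: inc R1 by 5 -> R1=(0,5,0,0) value=5
Op 4: inc R2 by 5 -> R2=(0,0,5,0) value=5
Op 5: merge R0<->R1 -> R0=(0,5,0,0) R1=(0,5,0,0)
Op 6: inc R1 by 4 -> R1=(0,9,0,0) value=9
Op 7: inc R3 by 3 -> R3=(0,0,0,6) value=6

Answer: 0 0 5 0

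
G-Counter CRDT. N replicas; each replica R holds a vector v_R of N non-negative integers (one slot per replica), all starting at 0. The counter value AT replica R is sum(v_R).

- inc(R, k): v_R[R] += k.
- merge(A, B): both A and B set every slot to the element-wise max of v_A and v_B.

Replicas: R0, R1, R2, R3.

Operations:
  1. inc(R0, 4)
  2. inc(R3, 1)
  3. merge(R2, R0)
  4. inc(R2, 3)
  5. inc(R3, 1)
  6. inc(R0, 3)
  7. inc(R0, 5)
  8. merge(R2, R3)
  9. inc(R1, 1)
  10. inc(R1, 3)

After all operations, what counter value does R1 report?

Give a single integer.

Answer: 4

Derivation:
Op 1: inc R0 by 4 -> R0=(4,0,0,0) value=4
Op 2: inc R3 by 1 -> R3=(0,0,0,1) value=1
Op 3: merge R2<->R0 -> R2=(4,0,0,0) R0=(4,0,0,0)
Op 4: inc R2 by 3 -> R2=(4,0,3,0) value=7
Op 5: inc R3 by 1 -> R3=(0,0,0,2) value=2
Op 6: inc R0 by 3 -> R0=(7,0,0,0) value=7
Op 7: inc R0 by 5 -> R0=(12,0,0,0) value=12
Op 8: merge R2<->R3 -> R2=(4,0,3,2) R3=(4,0,3,2)
Op 9: inc R1 by 1 -> R1=(0,1,0,0) value=1
Op 10: inc R1 by 3 -> R1=(0,4,0,0) value=4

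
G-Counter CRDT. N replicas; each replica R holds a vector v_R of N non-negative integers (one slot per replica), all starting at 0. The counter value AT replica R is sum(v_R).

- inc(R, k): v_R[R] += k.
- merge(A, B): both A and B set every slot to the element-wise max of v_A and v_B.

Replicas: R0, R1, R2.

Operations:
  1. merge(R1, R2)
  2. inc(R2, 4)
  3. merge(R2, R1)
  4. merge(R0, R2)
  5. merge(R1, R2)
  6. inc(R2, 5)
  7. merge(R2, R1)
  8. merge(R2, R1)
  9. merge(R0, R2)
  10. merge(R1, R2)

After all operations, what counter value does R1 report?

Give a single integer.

Op 1: merge R1<->R2 -> R1=(0,0,0) R2=(0,0,0)
Op 2: inc R2 by 4 -> R2=(0,0,4) value=4
Op 3: merge R2<->R1 -> R2=(0,0,4) R1=(0,0,4)
Op 4: merge R0<->R2 -> R0=(0,0,4) R2=(0,0,4)
Op 5: merge R1<->R2 -> R1=(0,0,4) R2=(0,0,4)
Op 6: inc R2 by 5 -> R2=(0,0,9) value=9
Op 7: merge R2<->R1 -> R2=(0,0,9) R1=(0,0,9)
Op 8: merge R2<->R1 -> R2=(0,0,9) R1=(0,0,9)
Op 9: merge R0<->R2 -> R0=(0,0,9) R2=(0,0,9)
Op 10: merge R1<->R2 -> R1=(0,0,9) R2=(0,0,9)

Answer: 9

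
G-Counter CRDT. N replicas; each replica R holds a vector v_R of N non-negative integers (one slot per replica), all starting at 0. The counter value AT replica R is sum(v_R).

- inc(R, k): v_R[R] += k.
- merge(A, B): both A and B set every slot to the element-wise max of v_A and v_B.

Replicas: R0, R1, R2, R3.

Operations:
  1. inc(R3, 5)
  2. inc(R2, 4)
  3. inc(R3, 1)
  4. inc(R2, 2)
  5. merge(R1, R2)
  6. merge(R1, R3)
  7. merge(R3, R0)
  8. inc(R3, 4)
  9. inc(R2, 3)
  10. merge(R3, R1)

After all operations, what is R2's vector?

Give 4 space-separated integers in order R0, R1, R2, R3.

Answer: 0 0 9 0

Derivation:
Op 1: inc R3 by 5 -> R3=(0,0,0,5) value=5
Op 2: inc R2 by 4 -> R2=(0,0,4,0) value=4
Op 3: inc R3 by 1 -> R3=(0,0,0,6) value=6
Op 4: inc R2 by 2 -> R2=(0,0,6,0) value=6
Op 5: merge R1<->R2 -> R1=(0,0,6,0) R2=(0,0,6,0)
Op 6: merge R1<->R3 -> R1=(0,0,6,6) R3=(0,0,6,6)
Op 7: merge R3<->R0 -> R3=(0,0,6,6) R0=(0,0,6,6)
Op 8: inc R3 by 4 -> R3=(0,0,6,10) value=16
Op 9: inc R2 by 3 -> R2=(0,0,9,0) value=9
Op 10: merge R3<->R1 -> R3=(0,0,6,10) R1=(0,0,6,10)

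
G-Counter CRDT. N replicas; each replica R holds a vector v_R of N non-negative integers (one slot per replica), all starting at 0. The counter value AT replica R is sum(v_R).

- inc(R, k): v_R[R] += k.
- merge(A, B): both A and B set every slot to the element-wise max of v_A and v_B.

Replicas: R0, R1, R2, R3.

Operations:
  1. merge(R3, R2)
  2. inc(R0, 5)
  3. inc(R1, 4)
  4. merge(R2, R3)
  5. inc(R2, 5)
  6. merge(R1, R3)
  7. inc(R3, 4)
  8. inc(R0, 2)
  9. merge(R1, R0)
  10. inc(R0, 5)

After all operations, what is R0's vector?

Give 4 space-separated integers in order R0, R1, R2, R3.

Answer: 12 4 0 0

Derivation:
Op 1: merge R3<->R2 -> R3=(0,0,0,0) R2=(0,0,0,0)
Op 2: inc R0 by 5 -> R0=(5,0,0,0) value=5
Op 3: inc R1 by 4 -> R1=(0,4,0,0) value=4
Op 4: merge R2<->R3 -> R2=(0,0,0,0) R3=(0,0,0,0)
Op 5: inc R2 by 5 -> R2=(0,0,5,0) value=5
Op 6: merge R1<->R3 -> R1=(0,4,0,0) R3=(0,4,0,0)
Op 7: inc R3 by 4 -> R3=(0,4,0,4) value=8
Op 8: inc R0 by 2 -> R0=(7,0,0,0) value=7
Op 9: merge R1<->R0 -> R1=(7,4,0,0) R0=(7,4,0,0)
Op 10: inc R0 by 5 -> R0=(12,4,0,0) value=16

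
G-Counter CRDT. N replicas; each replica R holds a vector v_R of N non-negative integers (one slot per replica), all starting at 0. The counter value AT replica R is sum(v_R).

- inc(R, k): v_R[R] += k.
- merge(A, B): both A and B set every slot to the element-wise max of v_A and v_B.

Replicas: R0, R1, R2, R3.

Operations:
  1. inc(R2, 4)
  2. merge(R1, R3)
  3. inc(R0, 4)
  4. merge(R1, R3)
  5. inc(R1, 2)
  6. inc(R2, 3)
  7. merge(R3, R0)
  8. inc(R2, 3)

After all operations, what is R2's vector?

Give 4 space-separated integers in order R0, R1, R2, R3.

Answer: 0 0 10 0

Derivation:
Op 1: inc R2 by 4 -> R2=(0,0,4,0) value=4
Op 2: merge R1<->R3 -> R1=(0,0,0,0) R3=(0,0,0,0)
Op 3: inc R0 by 4 -> R0=(4,0,0,0) value=4
Op 4: merge R1<->R3 -> R1=(0,0,0,0) R3=(0,0,0,0)
Op 5: inc R1 by 2 -> R1=(0,2,0,0) value=2
Op 6: inc R2 by 3 -> R2=(0,0,7,0) value=7
Op 7: merge R3<->R0 -> R3=(4,0,0,0) R0=(4,0,0,0)
Op 8: inc R2 by 3 -> R2=(0,0,10,0) value=10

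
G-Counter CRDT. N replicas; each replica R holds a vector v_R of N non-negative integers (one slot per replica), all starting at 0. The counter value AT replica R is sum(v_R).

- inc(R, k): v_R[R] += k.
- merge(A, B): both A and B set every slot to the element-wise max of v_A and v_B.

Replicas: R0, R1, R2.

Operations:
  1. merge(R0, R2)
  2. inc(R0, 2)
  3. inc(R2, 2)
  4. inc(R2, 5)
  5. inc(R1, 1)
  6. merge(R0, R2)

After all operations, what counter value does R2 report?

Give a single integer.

Op 1: merge R0<->R2 -> R0=(0,0,0) R2=(0,0,0)
Op 2: inc R0 by 2 -> R0=(2,0,0) value=2
Op 3: inc R2 by 2 -> R2=(0,0,2) value=2
Op 4: inc R2 by 5 -> R2=(0,0,7) value=7
Op 5: inc R1 by 1 -> R1=(0,1,0) value=1
Op 6: merge R0<->R2 -> R0=(2,0,7) R2=(2,0,7)

Answer: 9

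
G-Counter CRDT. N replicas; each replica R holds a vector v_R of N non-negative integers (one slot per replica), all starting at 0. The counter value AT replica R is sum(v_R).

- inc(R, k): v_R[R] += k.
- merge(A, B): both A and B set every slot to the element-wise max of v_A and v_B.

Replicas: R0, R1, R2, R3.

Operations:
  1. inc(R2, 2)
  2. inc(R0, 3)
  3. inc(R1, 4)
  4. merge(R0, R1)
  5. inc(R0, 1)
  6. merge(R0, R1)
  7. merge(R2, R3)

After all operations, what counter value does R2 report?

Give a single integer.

Op 1: inc R2 by 2 -> R2=(0,0,2,0) value=2
Op 2: inc R0 by 3 -> R0=(3,0,0,0) value=3
Op 3: inc R1 by 4 -> R1=(0,4,0,0) value=4
Op 4: merge R0<->R1 -> R0=(3,4,0,0) R1=(3,4,0,0)
Op 5: inc R0 by 1 -> R0=(4,4,0,0) value=8
Op 6: merge R0<->R1 -> R0=(4,4,0,0) R1=(4,4,0,0)
Op 7: merge R2<->R3 -> R2=(0,0,2,0) R3=(0,0,2,0)

Answer: 2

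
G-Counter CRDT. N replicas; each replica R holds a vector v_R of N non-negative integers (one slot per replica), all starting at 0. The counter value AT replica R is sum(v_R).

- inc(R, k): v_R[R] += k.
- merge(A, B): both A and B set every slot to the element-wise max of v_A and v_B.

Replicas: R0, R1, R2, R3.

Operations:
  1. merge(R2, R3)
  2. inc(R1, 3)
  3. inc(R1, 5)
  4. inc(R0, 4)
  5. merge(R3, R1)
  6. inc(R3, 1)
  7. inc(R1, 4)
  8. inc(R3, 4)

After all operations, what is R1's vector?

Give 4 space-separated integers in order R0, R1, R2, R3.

Op 1: merge R2<->R3 -> R2=(0,0,0,0) R3=(0,0,0,0)
Op 2: inc R1 by 3 -> R1=(0,3,0,0) value=3
Op 3: inc R1 by 5 -> R1=(0,8,0,0) value=8
Op 4: inc R0 by 4 -> R0=(4,0,0,0) value=4
Op 5: merge R3<->R1 -> R3=(0,8,0,0) R1=(0,8,0,0)
Op 6: inc R3 by 1 -> R3=(0,8,0,1) value=9
Op 7: inc R1 by 4 -> R1=(0,12,0,0) value=12
Op 8: inc R3 by 4 -> R3=(0,8,0,5) value=13

Answer: 0 12 0 0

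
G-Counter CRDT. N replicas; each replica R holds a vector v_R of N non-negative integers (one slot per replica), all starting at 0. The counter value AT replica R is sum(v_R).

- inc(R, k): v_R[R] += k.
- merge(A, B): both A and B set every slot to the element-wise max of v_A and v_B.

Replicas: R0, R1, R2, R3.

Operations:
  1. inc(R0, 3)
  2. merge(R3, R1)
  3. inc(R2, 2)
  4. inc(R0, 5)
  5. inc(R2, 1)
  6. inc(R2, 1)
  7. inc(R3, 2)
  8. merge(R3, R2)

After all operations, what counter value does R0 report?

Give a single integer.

Op 1: inc R0 by 3 -> R0=(3,0,0,0) value=3
Op 2: merge R3<->R1 -> R3=(0,0,0,0) R1=(0,0,0,0)
Op 3: inc R2 by 2 -> R2=(0,0,2,0) value=2
Op 4: inc R0 by 5 -> R0=(8,0,0,0) value=8
Op 5: inc R2 by 1 -> R2=(0,0,3,0) value=3
Op 6: inc R2 by 1 -> R2=(0,0,4,0) value=4
Op 7: inc R3 by 2 -> R3=(0,0,0,2) value=2
Op 8: merge R3<->R2 -> R3=(0,0,4,2) R2=(0,0,4,2)

Answer: 8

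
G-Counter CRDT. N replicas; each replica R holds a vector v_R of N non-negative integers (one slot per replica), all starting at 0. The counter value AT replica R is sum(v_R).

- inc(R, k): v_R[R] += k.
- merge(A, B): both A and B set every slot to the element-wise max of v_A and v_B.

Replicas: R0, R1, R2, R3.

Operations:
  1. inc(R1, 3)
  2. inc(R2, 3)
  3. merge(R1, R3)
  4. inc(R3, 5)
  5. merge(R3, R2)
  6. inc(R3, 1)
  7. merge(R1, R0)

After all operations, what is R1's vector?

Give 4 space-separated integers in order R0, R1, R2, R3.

Op 1: inc R1 by 3 -> R1=(0,3,0,0) value=3
Op 2: inc R2 by 3 -> R2=(0,0,3,0) value=3
Op 3: merge R1<->R3 -> R1=(0,3,0,0) R3=(0,3,0,0)
Op 4: inc R3 by 5 -> R3=(0,3,0,5) value=8
Op 5: merge R3<->R2 -> R3=(0,3,3,5) R2=(0,3,3,5)
Op 6: inc R3 by 1 -> R3=(0,3,3,6) value=12
Op 7: merge R1<->R0 -> R1=(0,3,0,0) R0=(0,3,0,0)

Answer: 0 3 0 0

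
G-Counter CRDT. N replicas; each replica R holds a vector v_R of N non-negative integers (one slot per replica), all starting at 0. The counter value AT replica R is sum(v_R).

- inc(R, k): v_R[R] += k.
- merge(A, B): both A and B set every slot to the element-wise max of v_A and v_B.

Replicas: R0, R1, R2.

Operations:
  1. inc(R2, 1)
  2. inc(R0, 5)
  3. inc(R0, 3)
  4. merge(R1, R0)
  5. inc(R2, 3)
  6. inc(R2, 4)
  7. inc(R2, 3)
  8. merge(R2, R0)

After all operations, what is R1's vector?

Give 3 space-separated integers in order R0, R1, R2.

Answer: 8 0 0

Derivation:
Op 1: inc R2 by 1 -> R2=(0,0,1) value=1
Op 2: inc R0 by 5 -> R0=(5,0,0) value=5
Op 3: inc R0 by 3 -> R0=(8,0,0) value=8
Op 4: merge R1<->R0 -> R1=(8,0,0) R0=(8,0,0)
Op 5: inc R2 by 3 -> R2=(0,0,4) value=4
Op 6: inc R2 by 4 -> R2=(0,0,8) value=8
Op 7: inc R2 by 3 -> R2=(0,0,11) value=11
Op 8: merge R2<->R0 -> R2=(8,0,11) R0=(8,0,11)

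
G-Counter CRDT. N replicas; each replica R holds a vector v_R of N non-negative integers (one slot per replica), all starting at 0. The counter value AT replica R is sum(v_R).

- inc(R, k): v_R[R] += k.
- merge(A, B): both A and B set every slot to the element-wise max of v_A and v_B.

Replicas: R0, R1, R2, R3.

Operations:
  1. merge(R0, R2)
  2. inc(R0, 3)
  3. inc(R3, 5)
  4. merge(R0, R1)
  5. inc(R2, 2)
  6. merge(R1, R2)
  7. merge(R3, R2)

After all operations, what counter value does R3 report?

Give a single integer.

Op 1: merge R0<->R2 -> R0=(0,0,0,0) R2=(0,0,0,0)
Op 2: inc R0 by 3 -> R0=(3,0,0,0) value=3
Op 3: inc R3 by 5 -> R3=(0,0,0,5) value=5
Op 4: merge R0<->R1 -> R0=(3,0,0,0) R1=(3,0,0,0)
Op 5: inc R2 by 2 -> R2=(0,0,2,0) value=2
Op 6: merge R1<->R2 -> R1=(3,0,2,0) R2=(3,0,2,0)
Op 7: merge R3<->R2 -> R3=(3,0,2,5) R2=(3,0,2,5)

Answer: 10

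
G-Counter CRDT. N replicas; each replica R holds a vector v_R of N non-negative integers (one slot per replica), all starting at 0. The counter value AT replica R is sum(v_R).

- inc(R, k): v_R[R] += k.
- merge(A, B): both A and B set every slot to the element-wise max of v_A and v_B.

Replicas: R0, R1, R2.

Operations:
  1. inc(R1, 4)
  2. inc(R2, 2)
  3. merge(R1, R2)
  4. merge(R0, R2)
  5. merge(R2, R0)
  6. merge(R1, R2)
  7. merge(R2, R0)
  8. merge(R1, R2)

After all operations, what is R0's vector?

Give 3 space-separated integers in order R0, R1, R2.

Answer: 0 4 2

Derivation:
Op 1: inc R1 by 4 -> R1=(0,4,0) value=4
Op 2: inc R2 by 2 -> R2=(0,0,2) value=2
Op 3: merge R1<->R2 -> R1=(0,4,2) R2=(0,4,2)
Op 4: merge R0<->R2 -> R0=(0,4,2) R2=(0,4,2)
Op 5: merge R2<->R0 -> R2=(0,4,2) R0=(0,4,2)
Op 6: merge R1<->R2 -> R1=(0,4,2) R2=(0,4,2)
Op 7: merge R2<->R0 -> R2=(0,4,2) R0=(0,4,2)
Op 8: merge R1<->R2 -> R1=(0,4,2) R2=(0,4,2)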